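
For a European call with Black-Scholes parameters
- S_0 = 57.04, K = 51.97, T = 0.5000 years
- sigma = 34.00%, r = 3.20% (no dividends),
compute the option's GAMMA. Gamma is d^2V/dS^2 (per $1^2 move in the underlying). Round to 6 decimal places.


d1 = 0.5739467077; d2 = 0.3335304021
phi(d1) = 0.3383596334; exp(-qT) = 1.0000000000; exp(-rT) = 0.9841273201
Gamma = exp(-qT) * phi(d1) / (S * sigma * sqrt(T)) = 1.0000000000 * 0.3383596334 / (57.0400 * 0.3400 * 0.7071067812) = 0.024674

Answer: Gamma = 0.024674


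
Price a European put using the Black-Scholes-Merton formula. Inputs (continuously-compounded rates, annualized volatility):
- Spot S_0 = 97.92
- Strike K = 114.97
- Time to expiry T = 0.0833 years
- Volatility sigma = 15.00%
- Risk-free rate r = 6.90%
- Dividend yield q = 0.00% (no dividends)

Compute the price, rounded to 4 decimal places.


Answer: Price = 16.3913

Derivation:
d1 = (ln(S/K) + (r - q + 0.5*sigma^2) * T) / (sigma * sqrt(T)) = -3.55339131
d2 = d1 - sigma * sqrt(T) = -3.59668392
exp(-rT) = 0.99426879; exp(-qT) = 1.00000000
P = K * exp(-rT) * N(-d2) - S_0 * exp(-qT) * N(-d1)
N(-d1) = 0.99980985; N(-d2) = 0.99983885
P = 114.9700 * 0.99426879 * 0.99983885 - 97.9200 * 1.00000000 * 0.99980985 = 16.3913


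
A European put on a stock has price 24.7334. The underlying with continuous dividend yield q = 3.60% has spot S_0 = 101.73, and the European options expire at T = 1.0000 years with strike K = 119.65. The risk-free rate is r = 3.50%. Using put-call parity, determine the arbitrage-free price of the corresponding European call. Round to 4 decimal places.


Put-call parity: C - P = S_0 * exp(-qT) - K * exp(-rT).
S_0 * exp(-qT) = 101.7300 * 0.96464029 = 98.13285706
K * exp(-rT) = 119.6500 * 0.96560542 = 115.53468806
C = P + S*exp(-qT) - K*exp(-rT)
C = 24.7334 + 98.13285706 - 115.53468806 = 7.3316

Answer: Call price = 7.3316


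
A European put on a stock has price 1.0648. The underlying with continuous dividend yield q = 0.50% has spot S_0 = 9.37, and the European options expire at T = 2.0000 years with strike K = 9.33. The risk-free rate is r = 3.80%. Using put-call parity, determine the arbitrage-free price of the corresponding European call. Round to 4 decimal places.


Answer: Call price = 1.6944

Derivation:
Put-call parity: C - P = S_0 * exp(-qT) - K * exp(-rT).
S_0 * exp(-qT) = 9.3700 * 0.99004983 = 9.27676694
K * exp(-rT) = 9.3300 * 0.92681621 = 8.64719521
C = P + S*exp(-qT) - K*exp(-rT)
C = 1.0648 + 9.27676694 - 8.64719521 = 1.6944


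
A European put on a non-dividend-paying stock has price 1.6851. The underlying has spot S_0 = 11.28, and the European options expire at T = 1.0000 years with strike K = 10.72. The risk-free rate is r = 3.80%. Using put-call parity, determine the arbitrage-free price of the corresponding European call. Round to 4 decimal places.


Put-call parity: C - P = S_0 * exp(-qT) - K * exp(-rT).
S_0 * exp(-qT) = 11.2800 * 1.00000000 = 11.28000000
K * exp(-rT) = 10.7200 * 0.96271294 = 10.32028273
C = P + S*exp(-qT) - K*exp(-rT)
C = 1.6851 + 11.28000000 - 10.32028273 = 2.6448

Answer: Call price = 2.6448


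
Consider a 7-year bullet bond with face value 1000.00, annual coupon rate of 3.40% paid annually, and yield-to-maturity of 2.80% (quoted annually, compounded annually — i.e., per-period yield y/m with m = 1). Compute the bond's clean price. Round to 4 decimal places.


Coupon per period c = face * coupon_rate / m = 34.000000
Periods per year m = 1; per-period yield y/m = 0.028000
Number of cashflows N = 7
Cashflows (t years, CF_t, discount factor 1/(1+y/m)^(m*t), PV):
  t = 1.0000: CF_t = 34.000000, DF = 0.972763, PV = 33.073930
  t = 2.0000: CF_t = 34.000000, DF = 0.946267, PV = 32.173084
  t = 3.0000: CF_t = 34.000000, DF = 0.920493, PV = 31.296774
  t = 4.0000: CF_t = 34.000000, DF = 0.895422, PV = 30.444333
  t = 5.0000: CF_t = 34.000000, DF = 0.871033, PV = 29.615110
  t = 6.0000: CF_t = 34.000000, DF = 0.847308, PV = 28.808472
  t = 7.0000: CF_t = 1034.000000, DF = 0.824230, PV = 852.253388
Price P = sum_t PV_t = 1037.665090

Answer: Price = 1037.6651


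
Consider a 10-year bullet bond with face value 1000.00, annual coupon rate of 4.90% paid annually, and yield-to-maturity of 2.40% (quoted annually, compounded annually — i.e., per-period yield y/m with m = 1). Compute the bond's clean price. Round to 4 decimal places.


Coupon per period c = face * coupon_rate / m = 49.000000
Periods per year m = 1; per-period yield y/m = 0.024000
Number of cashflows N = 10
Cashflows (t years, CF_t, discount factor 1/(1+y/m)^(m*t), PV):
  t = 1.0000: CF_t = 49.000000, DF = 0.976562, PV = 47.851562
  t = 2.0000: CF_t = 49.000000, DF = 0.953674, PV = 46.730042
  t = 3.0000: CF_t = 49.000000, DF = 0.931323, PV = 45.634806
  t = 4.0000: CF_t = 49.000000, DF = 0.909495, PV = 44.565240
  t = 5.0000: CF_t = 49.000000, DF = 0.888178, PV = 43.520743
  t = 6.0000: CF_t = 49.000000, DF = 0.867362, PV = 42.500725
  t = 7.0000: CF_t = 49.000000, DF = 0.847033, PV = 41.504614
  t = 8.0000: CF_t = 49.000000, DF = 0.827181, PV = 40.531850
  t = 9.0000: CF_t = 49.000000, DF = 0.807794, PV = 39.581885
  t = 10.0000: CF_t = 1049.000000, DF = 0.788861, PV = 827.515090
Price P = sum_t PV_t = 1219.936557

Answer: Price = 1219.9366


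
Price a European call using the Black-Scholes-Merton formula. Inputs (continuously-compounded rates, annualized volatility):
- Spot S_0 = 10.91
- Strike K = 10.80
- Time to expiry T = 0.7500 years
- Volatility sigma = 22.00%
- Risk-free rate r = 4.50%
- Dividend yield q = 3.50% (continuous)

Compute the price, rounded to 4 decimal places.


Answer: Price = 0.8958

Derivation:
d1 = (ln(S/K) + (r - q + 0.5*sigma^2) * T) / (sigma * sqrt(T)) = 0.18781554
d2 = d1 - sigma * sqrt(T) = -0.00271005
exp(-rT) = 0.96681318; exp(-qT) = 0.97409154
C = S_0 * exp(-qT) * N(d1) - K * exp(-rT) * N(d2)
N(d1) = 0.57448937; N(d2) = 0.49891885
C = 10.9100 * 0.97409154 * 0.57448937 - 10.8000 * 0.96681318 * 0.49891885 = 0.8958


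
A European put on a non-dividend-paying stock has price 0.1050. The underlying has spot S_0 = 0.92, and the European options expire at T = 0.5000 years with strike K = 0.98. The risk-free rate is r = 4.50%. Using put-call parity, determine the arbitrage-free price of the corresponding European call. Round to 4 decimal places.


Answer: Call price = 0.0668

Derivation:
Put-call parity: C - P = S_0 * exp(-qT) - K * exp(-rT).
S_0 * exp(-qT) = 0.9200 * 1.00000000 = 0.92000000
K * exp(-rT) = 0.9800 * 0.97775124 = 0.95819621
C = P + S*exp(-qT) - K*exp(-rT)
C = 0.1050 + 0.92000000 - 0.95819621 = 0.0668


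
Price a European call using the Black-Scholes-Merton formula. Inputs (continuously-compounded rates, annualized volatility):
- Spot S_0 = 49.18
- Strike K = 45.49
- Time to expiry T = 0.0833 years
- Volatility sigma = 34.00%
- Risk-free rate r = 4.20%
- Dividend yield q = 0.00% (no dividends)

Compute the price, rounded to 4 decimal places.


d1 = (ln(S/K) + (r - q + 0.5*sigma^2) * T) / (sigma * sqrt(T)) = 0.87952645
d2 = d1 - sigma * sqrt(T) = 0.78139654
exp(-rT) = 0.99650751; exp(-qT) = 1.00000000
C = S_0 * exp(-qT) * N(d1) - K * exp(-rT) * N(d2)
N(d1) = 0.81044205; N(d2) = 0.78271535
C = 49.1800 * 1.00000000 * 0.81044205 - 45.4900 * 0.99650751 * 0.78271535 = 4.3762

Answer: Price = 4.3762


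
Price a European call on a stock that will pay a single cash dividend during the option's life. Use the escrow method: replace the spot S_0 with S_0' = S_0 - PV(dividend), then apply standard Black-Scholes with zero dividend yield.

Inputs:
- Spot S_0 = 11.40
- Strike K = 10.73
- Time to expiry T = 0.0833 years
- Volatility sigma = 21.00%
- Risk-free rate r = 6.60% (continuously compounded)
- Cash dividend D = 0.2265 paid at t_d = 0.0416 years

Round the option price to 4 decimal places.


Answer: Price = 0.5883

Derivation:
PV(D) = D * exp(-r * t_d) = 0.2265 * 0.99725817 = 0.22587897
S_0' = S_0 - PV(D) = 11.4000 - 0.22587897 = 11.17412103
d1 = (ln(S_0'/K) + (r + sigma^2/2)*T) / (sigma*sqrt(T)) = 0.79016276
d2 = d1 - sigma*sqrt(T) = 0.72955311
exp(-rT) = 0.99451729
N(d1) = 0.78528364; N(d2) = 0.76716830
C = S_0' * N(d1) - K * exp(-rT) * N(d2) = 11.17412103 * 0.78528364 - 10.7300 * 0.99451729 * 0.76716830 = 0.5883


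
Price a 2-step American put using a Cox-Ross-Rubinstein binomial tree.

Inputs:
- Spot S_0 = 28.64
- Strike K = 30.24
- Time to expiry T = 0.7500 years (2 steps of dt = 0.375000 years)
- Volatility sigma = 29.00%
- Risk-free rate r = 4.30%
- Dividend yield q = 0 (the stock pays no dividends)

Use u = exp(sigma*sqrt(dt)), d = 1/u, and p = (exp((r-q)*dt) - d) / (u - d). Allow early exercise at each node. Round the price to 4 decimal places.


Answer: Price = V(0,0) = 3.4596

Derivation:
dt = T/N = 0.375000
u = exp(sigma*sqrt(dt)) = 1.194333; d = 1/u = 0.837287
p = (exp((r-q)*dt) - d) / (u - d) = 0.501248
Discount per step: exp(-r*dt) = 0.984004
Stock lattice S(k, i) with i counting down-moves:
  k=0: S(0,0) = 28.6400
  k=1: S(1,0) = 34.2057; S(1,1) = 23.9799
  k=2: S(2,0) = 40.8530; S(2,1) = 28.6400; S(2,2) = 20.0781
Terminal payoffs V(N, i) = max(K - S_T, 0):
  V(2,0) = 0.000000; V(2,1) = 1.600000; V(2,2) = 10.161927
Backward induction: V(k, i) = exp(-r*dt) * [p * V(k+1, i) + (1-p) * V(k+1, i+1)]; then take max(V_cont, immediate exercise) for American.
  V(1,0) = exp(-r*dt) * [p*0.000000 + (1-p)*1.600000] = 0.785239; exercise = 0.000000; V(1,0) = max -> 0.785239
  V(1,1) = exp(-r*dt) * [p*1.600000 + (1-p)*10.161927] = 5.776382; exercise = 6.260091; V(1,1) = max -> 6.260091
  V(0,0) = exp(-r*dt) * [p*0.785239 + (1-p)*6.260091] = 3.459596; exercise = 1.600000; V(0,0) = max -> 3.459596


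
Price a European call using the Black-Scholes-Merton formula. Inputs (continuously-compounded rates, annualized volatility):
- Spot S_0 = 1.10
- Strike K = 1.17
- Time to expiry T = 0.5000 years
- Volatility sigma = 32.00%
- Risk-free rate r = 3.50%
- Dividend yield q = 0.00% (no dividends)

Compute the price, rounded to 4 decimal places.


d1 = (ln(S/K) + (r - q + 0.5*sigma^2) * T) / (sigma * sqrt(T)) = -0.08217274
d2 = d1 - sigma * sqrt(T) = -0.30844691
exp(-rT) = 0.98265224; exp(-qT) = 1.00000000
C = S_0 * exp(-qT) * N(d1) - K * exp(-rT) * N(d2)
N(d1) = 0.46725467; N(d2) = 0.37887115
C = 1.1000 * 1.00000000 * 0.46725467 - 1.1700 * 0.98265224 * 0.37887115 = 0.0784

Answer: Price = 0.0784


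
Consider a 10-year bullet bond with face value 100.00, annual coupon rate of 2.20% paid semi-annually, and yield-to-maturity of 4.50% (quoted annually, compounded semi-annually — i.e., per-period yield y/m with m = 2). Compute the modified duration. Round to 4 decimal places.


Coupon per period c = face * coupon_rate / m = 1.100000
Periods per year m = 2; per-period yield y/m = 0.022500
Number of cashflows N = 20
Cashflows (t years, CF_t, discount factor 1/(1+y/m)^(m*t), PV):
  t = 0.5000: CF_t = 1.100000, DF = 0.977995, PV = 1.075795
  t = 1.0000: CF_t = 1.100000, DF = 0.956474, PV = 1.052122
  t = 1.5000: CF_t = 1.100000, DF = 0.935427, PV = 1.028970
  t = 2.0000: CF_t = 1.100000, DF = 0.914843, PV = 1.006328
  t = 2.5000: CF_t = 1.100000, DF = 0.894712, PV = 0.984184
  t = 3.0000: CF_t = 1.100000, DF = 0.875024, PV = 0.962527
  t = 3.5000: CF_t = 1.100000, DF = 0.855769, PV = 0.941346
  t = 4.0000: CF_t = 1.100000, DF = 0.836938, PV = 0.920632
  t = 4.5000: CF_t = 1.100000, DF = 0.818522, PV = 0.900374
  t = 5.0000: CF_t = 1.100000, DF = 0.800510, PV = 0.880561
  t = 5.5000: CF_t = 1.100000, DF = 0.782895, PV = 0.861184
  t = 6.0000: CF_t = 1.100000, DF = 0.765667, PV = 0.842234
  t = 6.5000: CF_t = 1.100000, DF = 0.748819, PV = 0.823701
  t = 7.0000: CF_t = 1.100000, DF = 0.732341, PV = 0.805576
  t = 7.5000: CF_t = 1.100000, DF = 0.716226, PV = 0.787849
  t = 8.0000: CF_t = 1.100000, DF = 0.700466, PV = 0.770512
  t = 8.5000: CF_t = 1.100000, DF = 0.685052, PV = 0.753557
  t = 9.0000: CF_t = 1.100000, DF = 0.669978, PV = 0.736975
  t = 9.5000: CF_t = 1.100000, DF = 0.655235, PV = 0.720758
  t = 10.0000: CF_t = 101.100000, DF = 0.640816, PV = 64.786545
Price P = sum_t PV_t = 81.641731
First compute Macaulay numerator sum_t t * PV_t:
  t * PV_t at t = 0.5000: 0.537897
  t * PV_t at t = 1.0000: 1.052122
  t * PV_t at t = 1.5000: 1.543455
  t * PV_t at t = 2.0000: 2.012655
  t * PV_t at t = 2.5000: 2.460459
  t * PV_t at t = 3.0000: 2.887580
  t * PV_t at t = 3.5000: 3.294712
  t * PV_t at t = 4.0000: 3.682529
  t * PV_t at t = 4.5000: 4.051682
  t * PV_t at t = 5.0000: 4.402806
  t * PV_t at t = 5.5000: 4.736515
  t * PV_t at t = 6.0000: 5.053405
  t * PV_t at t = 6.5000: 5.354056
  t * PV_t at t = 7.0000: 5.639029
  t * PV_t at t = 7.5000: 5.908867
  t * PV_t at t = 8.0000: 6.164099
  t * PV_t at t = 8.5000: 6.405237
  t * PV_t at t = 9.0000: 6.632778
  t * PV_t at t = 9.5000: 6.847204
  t * PV_t at t = 10.0000: 647.865453
Macaulay duration D = 726.532541 / 81.641731 = 8.899034
Modified duration = D / (1 + y/m) = 8.899034 / (1 + 0.022500) = 8.703212

Answer: Modified duration = 8.7032


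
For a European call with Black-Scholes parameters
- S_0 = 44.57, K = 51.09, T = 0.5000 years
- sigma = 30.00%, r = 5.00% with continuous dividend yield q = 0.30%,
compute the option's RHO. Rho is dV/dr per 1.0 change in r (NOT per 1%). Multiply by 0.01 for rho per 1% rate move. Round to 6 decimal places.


d1 = -0.4267521247; d2 = -0.6388841591
phi(d1) = 0.3642199917; exp(-qT) = 0.9985011244; exp(-rT) = 0.9753099120
N(d2) = 0.2614491469
Rho = K*T*exp(-rT)*N(d2) = 51.0900 * 0.5000 * 0.9753099120 * 0.2614491469 = 6.513820

Answer: Rho = 6.513820


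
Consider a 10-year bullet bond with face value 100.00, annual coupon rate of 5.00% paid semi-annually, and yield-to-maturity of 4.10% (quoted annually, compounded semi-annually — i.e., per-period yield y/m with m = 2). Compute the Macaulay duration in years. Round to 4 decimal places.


Answer: Macaulay duration = 8.0719 years

Derivation:
Coupon per period c = face * coupon_rate / m = 2.500000
Periods per year m = 2; per-period yield y/m = 0.020500
Number of cashflows N = 20
Cashflows (t years, CF_t, discount factor 1/(1+y/m)^(m*t), PV):
  t = 0.5000: CF_t = 2.500000, DF = 0.979912, PV = 2.449780
  t = 1.0000: CF_t = 2.500000, DF = 0.960227, PV = 2.400568
  t = 1.5000: CF_t = 2.500000, DF = 0.940938, PV = 2.352345
  t = 2.0000: CF_t = 2.500000, DF = 0.922036, PV = 2.305090
  t = 2.5000: CF_t = 2.500000, DF = 0.903514, PV = 2.258785
  t = 3.0000: CF_t = 2.500000, DF = 0.885364, PV = 2.213410
  t = 3.5000: CF_t = 2.500000, DF = 0.867579, PV = 2.168947
  t = 4.0000: CF_t = 2.500000, DF = 0.850151, PV = 2.125377
  t = 4.5000: CF_t = 2.500000, DF = 0.833073, PV = 2.082682
  t = 5.0000: CF_t = 2.500000, DF = 0.816338, PV = 2.040845
  t = 5.5000: CF_t = 2.500000, DF = 0.799939, PV = 1.999848
  t = 6.0000: CF_t = 2.500000, DF = 0.783870, PV = 1.959674
  t = 6.5000: CF_t = 2.500000, DF = 0.768123, PV = 1.920308
  t = 7.0000: CF_t = 2.500000, DF = 0.752693, PV = 1.881732
  t = 7.5000: CF_t = 2.500000, DF = 0.737573, PV = 1.843932
  t = 8.0000: CF_t = 2.500000, DF = 0.722756, PV = 1.806891
  t = 8.5000: CF_t = 2.500000, DF = 0.708237, PV = 1.770593
  t = 9.0000: CF_t = 2.500000, DF = 0.694010, PV = 1.735025
  t = 9.5000: CF_t = 2.500000, DF = 0.680069, PV = 1.700172
  t = 10.0000: CF_t = 102.500000, DF = 0.666407, PV = 68.306760
Price P = sum_t PV_t = 107.322764
Macaulay numerator sum_t t * PV_t:
  t * PV_t at t = 0.5000: 1.224890
  t * PV_t at t = 1.0000: 2.400568
  t * PV_t at t = 1.5000: 3.528517
  t * PV_t at t = 2.0000: 4.610181
  t * PV_t at t = 2.5000: 5.646963
  t * PV_t at t = 3.0000: 6.640231
  t * PV_t at t = 3.5000: 7.591315
  t * PV_t at t = 4.0000: 8.501507
  t * PV_t at t = 4.5000: 9.372068
  t * PV_t at t = 5.0000: 10.204223
  t * PV_t at t = 5.5000: 10.999162
  t * PV_t at t = 6.0000: 11.758046
  t * PV_t at t = 6.5000: 12.482002
  t * PV_t at t = 7.0000: 13.172127
  t * PV_t at t = 7.5000: 13.829489
  t * PV_t at t = 8.0000: 14.455125
  t * PV_t at t = 8.5000: 15.050044
  t * PV_t at t = 9.0000: 15.615229
  t * PV_t at t = 9.5000: 16.151633
  t * PV_t at t = 10.0000: 683.067598
Macaulay duration D = (sum_t t * PV_t) / P = 866.300918 / 107.322764 = 8.071921


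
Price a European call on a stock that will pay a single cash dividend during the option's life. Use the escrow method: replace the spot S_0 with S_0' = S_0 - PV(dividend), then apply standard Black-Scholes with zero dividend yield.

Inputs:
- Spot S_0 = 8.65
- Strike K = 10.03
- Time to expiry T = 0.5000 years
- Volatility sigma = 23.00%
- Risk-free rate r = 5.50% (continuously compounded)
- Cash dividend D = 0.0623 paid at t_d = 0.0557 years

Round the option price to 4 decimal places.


Answer: Price = 0.1833

Derivation:
PV(D) = D * exp(-r * t_d) = 0.0623 * 0.99694119 = 0.06210944
S_0' = S_0 - PV(D) = 8.6500 - 0.06210944 = 8.58789056
d1 = (ln(S_0'/K) + (r + sigma^2/2)*T) / (sigma*sqrt(T)) = -0.70404756
d2 = d1 - sigma*sqrt(T) = -0.86668212
exp(-rT) = 0.97287468
N(d1) = 0.24070158; N(d2) = 0.19305810
C = S_0' * N(d1) - K * exp(-rT) * N(d2) = 8.58789056 * 0.24070158 - 10.0300 * 0.97287468 * 0.19305810 = 0.1833


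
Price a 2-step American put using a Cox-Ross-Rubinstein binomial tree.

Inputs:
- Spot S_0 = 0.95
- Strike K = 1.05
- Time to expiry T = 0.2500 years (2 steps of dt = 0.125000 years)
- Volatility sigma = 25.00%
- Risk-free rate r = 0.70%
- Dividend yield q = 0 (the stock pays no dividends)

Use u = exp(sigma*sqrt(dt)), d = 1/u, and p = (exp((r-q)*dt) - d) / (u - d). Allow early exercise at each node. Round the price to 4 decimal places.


Answer: Price = V(0,0) = 0.1181

Derivation:
dt = T/N = 0.125000
u = exp(sigma*sqrt(dt)) = 1.092412; d = 1/u = 0.915405
p = (exp((r-q)*dt) - d) / (u - d) = 0.482863
Discount per step: exp(-r*dt) = 0.999125
Stock lattice S(k, i) with i counting down-moves:
  k=0: S(0,0) = 0.9500
  k=1: S(1,0) = 1.0378; S(1,1) = 0.8696
  k=2: S(2,0) = 1.1337; S(2,1) = 0.9500; S(2,2) = 0.7961
Terminal payoffs V(N, i) = max(K - S_T, 0):
  V(2,0) = 0.000000; V(2,1) = 0.100000; V(2,2) = 0.253931
Backward induction: V(k, i) = exp(-r*dt) * [p * V(k+1, i) + (1-p) * V(k+1, i+1)]; then take max(V_cont, immediate exercise) for American.
  V(1,0) = exp(-r*dt) * [p*0.000000 + (1-p)*0.100000] = 0.051668; exercise = 0.012208; V(1,0) = max -> 0.051668
  V(1,1) = exp(-r*dt) * [p*0.100000 + (1-p)*0.253931] = 0.179447; exercise = 0.180365; V(1,1) = max -> 0.180365
  V(0,0) = exp(-r*dt) * [p*0.051668 + (1-p)*0.180365] = 0.118119; exercise = 0.100000; V(0,0) = max -> 0.118119


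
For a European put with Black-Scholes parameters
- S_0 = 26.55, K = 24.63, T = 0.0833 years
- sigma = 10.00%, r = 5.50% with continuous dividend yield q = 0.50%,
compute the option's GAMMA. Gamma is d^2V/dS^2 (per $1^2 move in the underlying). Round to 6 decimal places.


Answer: Gamma = 0.011554

Derivation:
d1 = 2.7595715736; d2 = 2.7307098342
phi(d1) = 0.0088569203; exp(-qT) = 0.9995835867; exp(-rT) = 0.9954289791
Gamma = exp(-qT) * phi(d1) / (S * sigma * sqrt(T)) = 0.9995835867 * 0.0088569203 / (26.5500 * 0.1000 * 0.2886173938) = 0.011554


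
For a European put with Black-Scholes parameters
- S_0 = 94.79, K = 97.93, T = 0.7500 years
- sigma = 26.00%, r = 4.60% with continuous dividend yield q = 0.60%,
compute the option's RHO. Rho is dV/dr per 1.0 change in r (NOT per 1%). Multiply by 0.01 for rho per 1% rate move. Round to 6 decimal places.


d1 = 0.1010850643; d2 = -0.1240815407
phi(d1) = 0.3969092443; exp(-qT) = 0.9955101098; exp(-rT) = 0.9660883397
N(-d2) = 0.5493746432
Rho = -K*T*exp(-rT)*N(-d2) = -97.9300 * 0.7500 * 0.9660883397 * 0.5493746432 = -38.981852

Answer: Rho = -38.981852


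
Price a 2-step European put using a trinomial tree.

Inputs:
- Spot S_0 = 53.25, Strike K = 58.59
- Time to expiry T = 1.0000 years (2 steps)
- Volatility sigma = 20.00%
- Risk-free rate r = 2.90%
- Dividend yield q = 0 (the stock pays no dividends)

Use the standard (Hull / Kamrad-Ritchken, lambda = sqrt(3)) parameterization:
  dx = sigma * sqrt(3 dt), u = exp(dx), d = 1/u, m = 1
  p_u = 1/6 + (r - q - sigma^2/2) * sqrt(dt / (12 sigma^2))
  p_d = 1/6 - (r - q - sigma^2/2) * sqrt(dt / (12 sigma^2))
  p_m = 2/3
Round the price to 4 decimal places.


Answer: Price = V(0,0) = 6.6673

Derivation:
dt = T/N = 0.500000; dx = sigma*sqrt(3*dt) = 0.244949
u = exp(dx) = 1.277556; d = 1/u = 0.782744
p_u = 0.175852, p_m = 0.666667, p_d = 0.157481
Discount per step: exp(-r*dt) = 0.985605
Stock lattice S(k, j) with j the centered position index:
  k=0: S(0,+0) = 53.2500
  k=1: S(1,-1) = 41.6811; S(1,+0) = 53.2500; S(1,+1) = 68.0299
  k=2: S(2,-2) = 32.6257; S(2,-1) = 41.6811; S(2,+0) = 53.2500; S(2,+1) = 68.0299; S(2,+2) = 86.9120
Terminal payoffs V(N, j) = max(K - S_T, 0):
  V(2,-2) = 25.964315; V(2,-1) = 16.908857; V(2,+0) = 5.340000; V(2,+1) = 0.000000; V(2,+2) = 0.000000
Backward induction: V(k, j) = exp(-r*dt) * [p_u * V(k+1, j+1) + p_m * V(k+1, j) + p_d * V(k+1, j-1)]
  V(1,-1) = exp(-r*dt) * [p_u*5.340000 + p_m*16.908857 + p_d*25.964315] = 16.065858
  V(1,+0) = exp(-r*dt) * [p_u*0.000000 + p_m*5.340000 + p_d*16.908857] = 6.133245
  V(1,+1) = exp(-r*dt) * [p_u*0.000000 + p_m*0.000000 + p_d*5.340000] = 0.828843
  V(0,+0) = exp(-r*dt) * [p_u*0.828843 + p_m*6.133245 + p_d*16.065858] = 6.667273


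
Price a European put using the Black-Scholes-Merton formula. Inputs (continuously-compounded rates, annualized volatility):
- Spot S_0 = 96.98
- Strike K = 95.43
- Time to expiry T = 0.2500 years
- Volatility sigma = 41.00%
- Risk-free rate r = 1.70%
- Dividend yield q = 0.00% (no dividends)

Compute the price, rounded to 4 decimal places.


d1 = (ln(S/K) + (r - q + 0.5*sigma^2) * T) / (sigma * sqrt(T)) = 0.20182574
d2 = d1 - sigma * sqrt(T) = -0.00317426
exp(-rT) = 0.99575902; exp(-qT) = 1.00000000
P = K * exp(-rT) * N(-d2) - S_0 * exp(-qT) * N(-d1)
N(-d1) = 0.42002648; N(-d2) = 0.50126634
P = 95.4300 * 0.99575902 * 0.50126634 - 96.9800 * 1.00000000 * 0.42002648 = 6.8988

Answer: Price = 6.8988


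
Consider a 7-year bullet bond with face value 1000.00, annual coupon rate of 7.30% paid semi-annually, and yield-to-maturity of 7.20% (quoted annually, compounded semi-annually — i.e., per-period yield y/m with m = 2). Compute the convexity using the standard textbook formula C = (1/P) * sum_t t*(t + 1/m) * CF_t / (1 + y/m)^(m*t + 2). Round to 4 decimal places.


Coupon per period c = face * coupon_rate / m = 36.500000
Periods per year m = 2; per-period yield y/m = 0.036000
Number of cashflows N = 14
Cashflows (t years, CF_t, discount factor 1/(1+y/m)^(m*t), PV):
  t = 0.5000: CF_t = 36.500000, DF = 0.965251, PV = 35.231660
  t = 1.0000: CF_t = 36.500000, DF = 0.931709, PV = 34.007394
  t = 1.5000: CF_t = 36.500000, DF = 0.899333, PV = 32.825670
  t = 2.0000: CF_t = 36.500000, DF = 0.868082, PV = 31.685010
  t = 2.5000: CF_t = 36.500000, DF = 0.837917, PV = 30.583986
  t = 3.0000: CF_t = 36.500000, DF = 0.808801, PV = 29.521222
  t = 3.5000: CF_t = 36.500000, DF = 0.780696, PV = 28.495388
  t = 4.0000: CF_t = 36.500000, DF = 0.753567, PV = 27.505201
  t = 4.5000: CF_t = 36.500000, DF = 0.727381, PV = 26.549422
  t = 5.0000: CF_t = 36.500000, DF = 0.702106, PV = 25.626855
  t = 5.5000: CF_t = 36.500000, DF = 0.677708, PV = 24.736346
  t = 6.0000: CF_t = 36.500000, DF = 0.654158, PV = 23.876782
  t = 6.5000: CF_t = 36.500000, DF = 0.631427, PV = 23.047087
  t = 7.0000: CF_t = 1036.500000, DF = 0.609486, PV = 631.731788
Price P = sum_t PV_t = 1005.423812
Convexity numerator sum_t t*(t + 1/m) * CF_t / (1+y/m)^(m*t + 2):
  t = 0.5000: term = 16.412835
  t = 1.0000: term = 47.527514
  t = 1.5000: term = 91.751958
  t = 2.0000: term = 147.606110
  t = 2.5000: term = 213.715411
  t = 3.0000: term = 288.804609
  t = 3.5000: term = 371.691904
  t = 4.0000: term = 461.283389
  t = 4.5000: term = 556.567795
  t = 5.0000: term = 656.611513
  t = 5.5000: term = 760.553876
  t = 6.0000: term = 867.602702
  t = 6.5000: term = 977.030070
  t = 7.0000: term = 30900.999235
Convexity = (1/P) * sum = 36358.158922 / 1005.423812 = 36.162023

Answer: Convexity = 36.1620


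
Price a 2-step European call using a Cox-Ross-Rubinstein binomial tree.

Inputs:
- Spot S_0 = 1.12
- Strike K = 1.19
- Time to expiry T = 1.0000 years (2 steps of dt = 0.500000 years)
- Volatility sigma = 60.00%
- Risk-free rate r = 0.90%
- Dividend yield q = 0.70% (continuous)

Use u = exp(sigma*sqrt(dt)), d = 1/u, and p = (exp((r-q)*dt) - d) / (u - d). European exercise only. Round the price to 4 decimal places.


Answer: Price = V(0,0) = 0.2224

Derivation:
dt = T/N = 0.500000
u = exp(sigma*sqrt(dt)) = 1.528465; d = 1/u = 0.654251
p = (exp((r-q)*dt) - d) / (u - d) = 0.396641
Discount per step: exp(-r*dt) = 0.995510
Stock lattice S(k, i) with i counting down-moves:
  k=0: S(0,0) = 1.1200
  k=1: S(1,0) = 1.7119; S(1,1) = 0.7328
  k=2: S(2,0) = 2.6166; S(2,1) = 1.1200; S(2,2) = 0.4794
Terminal payoffs V(N, i) = max(S_T - K, 0):
  V(2,0) = 1.426550; V(2,1) = 0.000000; V(2,2) = 0.000000
Backward induction: V(k, i) = exp(-r*dt) * [p * V(k+1, i) + (1-p) * V(k+1, i+1)].
  V(1,0) = exp(-r*dt) * [p*1.426550 + (1-p)*0.000000] = 0.563288
  V(1,1) = exp(-r*dt) * [p*0.000000 + (1-p)*0.000000] = 0.000000
  V(0,0) = exp(-r*dt) * [p*0.563288 + (1-p)*0.000000] = 0.222420


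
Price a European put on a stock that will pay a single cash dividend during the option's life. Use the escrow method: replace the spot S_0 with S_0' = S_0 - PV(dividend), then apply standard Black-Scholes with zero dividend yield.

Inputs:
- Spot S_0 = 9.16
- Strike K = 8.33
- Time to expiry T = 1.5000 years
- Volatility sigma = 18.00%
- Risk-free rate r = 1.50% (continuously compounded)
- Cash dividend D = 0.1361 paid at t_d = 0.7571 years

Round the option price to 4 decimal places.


Answer: Price = 0.3930

Derivation:
PV(D) = D * exp(-r * t_d) = 0.1361 * 0.98870774 = 0.13456312
S_0' = S_0 - PV(D) = 9.1600 - 0.13456312 = 9.02543688
d1 = (ln(S_0'/K) + (r + sigma^2/2)*T) / (sigma*sqrt(T)) = 0.57600865
d2 = d1 - sigma*sqrt(T) = 0.35555457
exp(-rT) = 0.97775124
N(-d1) = 0.28230467; N(-d2) = 0.36108709
P = K * exp(-rT) * N(-d2) - S_0' * N(-d1) = 8.3300 * 0.97775124 * 0.36108709 - 9.02543688 * 0.28230467 = 0.3930


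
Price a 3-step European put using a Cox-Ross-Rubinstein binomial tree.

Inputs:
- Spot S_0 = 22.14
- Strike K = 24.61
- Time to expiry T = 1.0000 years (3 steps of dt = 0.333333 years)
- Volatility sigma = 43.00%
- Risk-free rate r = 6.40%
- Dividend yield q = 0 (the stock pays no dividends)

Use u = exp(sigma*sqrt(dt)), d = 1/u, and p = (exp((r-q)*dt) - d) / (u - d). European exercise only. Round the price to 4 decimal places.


Answer: Price = V(0,0) = 4.5201

Derivation:
dt = T/N = 0.333333
u = exp(sigma*sqrt(dt)) = 1.281794; d = 1/u = 0.780157
p = (exp((r-q)*dt) - d) / (u - d) = 0.481236
Discount per step: exp(-r*dt) = 0.978893
Stock lattice S(k, i) with i counting down-moves:
  k=0: S(0,0) = 22.1400
  k=1: S(1,0) = 28.3789; S(1,1) = 17.2727
  k=2: S(2,0) = 36.3759; S(2,1) = 22.1400; S(2,2) = 13.4754
  k=3: S(3,0) = 46.6264; S(3,1) = 28.3789; S(3,2) = 17.2727; S(3,3) = 10.5129
Terminal payoffs V(N, i) = max(K - S_T, 0):
  V(3,0) = 0.000000; V(3,1) = 0.000000; V(3,2) = 7.337333; V(3,3) = 14.097089
Backward induction: V(k, i) = exp(-r*dt) * [p * V(k+1, i) + (1-p) * V(k+1, i+1)].
  V(2,0) = exp(-r*dt) * [p*0.000000 + (1-p)*0.000000] = 0.000000
  V(2,1) = exp(-r*dt) * [p*0.000000 + (1-p)*7.337333] = 3.726003
  V(2,2) = exp(-r*dt) * [p*7.337333 + (1-p)*14.097089] = 10.615162
  V(1,0) = exp(-r*dt) * [p*0.000000 + (1-p)*3.726003] = 1.892117
  V(1,1) = exp(-r*dt) * [p*3.726003 + (1-p)*10.615162] = 7.145770
  V(0,0) = exp(-r*dt) * [p*1.892117 + (1-p)*7.145770] = 4.520060


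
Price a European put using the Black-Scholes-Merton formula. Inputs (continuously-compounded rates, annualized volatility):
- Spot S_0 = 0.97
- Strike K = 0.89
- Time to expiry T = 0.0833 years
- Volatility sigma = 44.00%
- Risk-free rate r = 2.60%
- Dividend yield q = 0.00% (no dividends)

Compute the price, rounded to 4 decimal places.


Answer: Price = 0.0170

Derivation:
d1 = (ln(S/K) + (r - q + 0.5*sigma^2) * T) / (sigma * sqrt(T)) = 0.75834786
d2 = d1 - sigma * sqrt(T) = 0.63135621
exp(-rT) = 0.99783654; exp(-qT) = 1.00000000
P = K * exp(-rT) * N(-d2) - S_0 * exp(-qT) * N(-d1)
N(-d1) = 0.22412138; N(-d2) = 0.26390382
P = 0.8900 * 0.99783654 * 0.26390382 - 0.9700 * 1.00000000 * 0.22412138 = 0.0170


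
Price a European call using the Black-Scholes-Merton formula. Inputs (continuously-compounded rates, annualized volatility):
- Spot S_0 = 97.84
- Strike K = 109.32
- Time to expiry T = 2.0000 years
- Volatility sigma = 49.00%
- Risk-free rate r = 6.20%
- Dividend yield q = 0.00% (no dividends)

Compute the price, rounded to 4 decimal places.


d1 = (ln(S/K) + (r - q + 0.5*sigma^2) * T) / (sigma * sqrt(T)) = 0.36532041
d2 = d1 - sigma * sqrt(T) = -0.32764423
exp(-rT) = 0.88337984; exp(-qT) = 1.00000000
C = S_0 * exp(-qT) * N(d1) - K * exp(-rT) * N(d2)
N(d1) = 0.64256388; N(d2) = 0.37159034
C = 97.8400 * 1.00000000 * 0.64256388 - 109.3200 * 0.88337984 * 0.37159034 = 26.9836

Answer: Price = 26.9836


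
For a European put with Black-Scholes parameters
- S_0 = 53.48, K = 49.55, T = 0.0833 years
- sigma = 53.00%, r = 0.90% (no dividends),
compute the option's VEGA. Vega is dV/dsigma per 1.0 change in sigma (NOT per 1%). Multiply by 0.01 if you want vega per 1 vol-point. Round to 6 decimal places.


Answer: Vega = 5.203400

Derivation:
d1 = 0.5803509877; d2 = 0.4273837689
phi(d1) = 0.3371112894; exp(-qT) = 1.0000000000; exp(-rT) = 0.9992505810
Vega = S * exp(-qT) * phi(d1) * sqrt(T) = 53.4800 * 1.0000000000 * 0.3371112894 * 0.2886173938 = 5.203400


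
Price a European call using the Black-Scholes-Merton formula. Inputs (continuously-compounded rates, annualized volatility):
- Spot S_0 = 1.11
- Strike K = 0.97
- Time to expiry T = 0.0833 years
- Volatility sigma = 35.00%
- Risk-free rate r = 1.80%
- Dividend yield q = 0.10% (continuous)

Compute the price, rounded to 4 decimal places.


Answer: Price = 0.1457

Derivation:
d1 = (ln(S/K) + (r - q + 0.5*sigma^2) * T) / (sigma * sqrt(T)) = 1.39915781
d2 = d1 - sigma * sqrt(T) = 1.29814172
exp(-rT) = 0.99850172; exp(-qT) = 0.99991670
C = S_0 * exp(-qT) * N(d1) - K * exp(-rT) * N(d2)
N(d1) = 0.91911717; N(d2) = 0.90288068
C = 1.1100 * 0.99991670 * 0.91911717 - 0.9700 * 0.99850172 * 0.90288068 = 0.1457


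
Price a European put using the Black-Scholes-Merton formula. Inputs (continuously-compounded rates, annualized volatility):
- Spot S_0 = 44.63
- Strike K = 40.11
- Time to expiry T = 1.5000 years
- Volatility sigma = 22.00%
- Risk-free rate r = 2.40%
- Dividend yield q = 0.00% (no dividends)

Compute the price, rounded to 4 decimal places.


Answer: Price = 2.1032

Derivation:
d1 = (ln(S/K) + (r - q + 0.5*sigma^2) * T) / (sigma * sqrt(T)) = 0.66463044
d2 = d1 - sigma * sqrt(T) = 0.39518657
exp(-rT) = 0.96464029; exp(-qT) = 1.00000000
P = K * exp(-rT) * N(-d2) - S_0 * exp(-qT) * N(-d1)
N(-d1) = 0.25314345; N(-d2) = 0.34635260
P = 40.1100 * 0.96464029 * 0.34635260 - 44.6300 * 1.00000000 * 0.25314345 = 2.1032


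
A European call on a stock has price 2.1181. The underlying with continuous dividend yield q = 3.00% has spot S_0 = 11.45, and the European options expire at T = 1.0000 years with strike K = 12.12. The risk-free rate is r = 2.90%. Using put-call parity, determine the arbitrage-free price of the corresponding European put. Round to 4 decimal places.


Answer: Put price = 2.7801

Derivation:
Put-call parity: C - P = S_0 * exp(-qT) - K * exp(-rT).
S_0 * exp(-qT) = 11.4500 * 0.97044553 = 11.11160136
K * exp(-rT) = 12.1200 * 0.97141646 = 11.77356755
P = C - S*exp(-qT) + K*exp(-rT)
P = 2.1181 - 11.11160136 + 11.77356755 = 2.7801


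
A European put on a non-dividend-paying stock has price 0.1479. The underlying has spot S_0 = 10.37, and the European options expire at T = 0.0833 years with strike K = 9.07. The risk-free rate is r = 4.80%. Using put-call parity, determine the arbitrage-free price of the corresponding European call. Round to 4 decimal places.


Answer: Call price = 1.4841

Derivation:
Put-call parity: C - P = S_0 * exp(-qT) - K * exp(-rT).
S_0 * exp(-qT) = 10.3700 * 1.00000000 = 10.37000000
K * exp(-rT) = 9.0700 * 0.99600958 = 9.03380692
C = P + S*exp(-qT) - K*exp(-rT)
C = 0.1479 + 10.37000000 - 9.03380692 = 1.4841


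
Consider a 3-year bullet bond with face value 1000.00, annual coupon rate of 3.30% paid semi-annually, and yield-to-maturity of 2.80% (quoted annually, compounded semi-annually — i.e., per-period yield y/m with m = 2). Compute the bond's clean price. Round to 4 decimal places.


Coupon per period c = face * coupon_rate / m = 16.500000
Periods per year m = 2; per-period yield y/m = 0.014000
Number of cashflows N = 6
Cashflows (t years, CF_t, discount factor 1/(1+y/m)^(m*t), PV):
  t = 0.5000: CF_t = 16.500000, DF = 0.986193, PV = 16.272189
  t = 1.0000: CF_t = 16.500000, DF = 0.972577, PV = 16.047524
  t = 1.5000: CF_t = 16.500000, DF = 0.959149, PV = 15.825961
  t = 2.0000: CF_t = 16.500000, DF = 0.945906, PV = 15.607456
  t = 2.5000: CF_t = 16.500000, DF = 0.932847, PV = 15.391969
  t = 3.0000: CF_t = 1016.500000, DF = 0.919967, PV = 935.146501
Price P = sum_t PV_t = 1014.291599

Answer: Price = 1014.2916


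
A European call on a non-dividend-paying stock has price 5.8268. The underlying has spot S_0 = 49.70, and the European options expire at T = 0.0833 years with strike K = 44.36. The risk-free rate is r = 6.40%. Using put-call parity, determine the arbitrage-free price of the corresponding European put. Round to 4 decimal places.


Answer: Put price = 0.2509

Derivation:
Put-call parity: C - P = S_0 * exp(-qT) - K * exp(-rT).
S_0 * exp(-qT) = 49.7000 * 1.00000000 = 49.70000000
K * exp(-rT) = 44.3600 * 0.99468299 = 44.12413724
P = C - S*exp(-qT) + K*exp(-rT)
P = 5.8268 - 49.70000000 + 44.12413724 = 0.2509


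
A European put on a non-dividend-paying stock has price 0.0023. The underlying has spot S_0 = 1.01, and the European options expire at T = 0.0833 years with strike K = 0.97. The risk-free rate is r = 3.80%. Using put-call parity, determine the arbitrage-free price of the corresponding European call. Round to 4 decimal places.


Put-call parity: C - P = S_0 * exp(-qT) - K * exp(-rT).
S_0 * exp(-qT) = 1.0100 * 1.00000000 = 1.01000000
K * exp(-rT) = 0.9700 * 0.99683960 = 0.96693442
C = P + S*exp(-qT) - K*exp(-rT)
C = 0.0023 + 1.01000000 - 0.96693442 = 0.0454

Answer: Call price = 0.0454


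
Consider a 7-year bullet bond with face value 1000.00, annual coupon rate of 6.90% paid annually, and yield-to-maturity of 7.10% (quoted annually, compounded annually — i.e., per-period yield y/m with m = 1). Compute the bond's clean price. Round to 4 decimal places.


Answer: Price = 989.2589

Derivation:
Coupon per period c = face * coupon_rate / m = 69.000000
Periods per year m = 1; per-period yield y/m = 0.071000
Number of cashflows N = 7
Cashflows (t years, CF_t, discount factor 1/(1+y/m)^(m*t), PV):
  t = 1.0000: CF_t = 69.000000, DF = 0.933707, PV = 64.425770
  t = 2.0000: CF_t = 69.000000, DF = 0.871808, PV = 60.154781
  t = 3.0000: CF_t = 69.000000, DF = 0.814013, PV = 56.166929
  t = 4.0000: CF_t = 69.000000, DF = 0.760050, PV = 52.443444
  t = 5.0000: CF_t = 69.000000, DF = 0.709664, PV = 48.966801
  t = 6.0000: CF_t = 69.000000, DF = 0.662618, PV = 45.720636
  t = 7.0000: CF_t = 1069.000000, DF = 0.618691, PV = 661.380535
Price P = sum_t PV_t = 989.258898


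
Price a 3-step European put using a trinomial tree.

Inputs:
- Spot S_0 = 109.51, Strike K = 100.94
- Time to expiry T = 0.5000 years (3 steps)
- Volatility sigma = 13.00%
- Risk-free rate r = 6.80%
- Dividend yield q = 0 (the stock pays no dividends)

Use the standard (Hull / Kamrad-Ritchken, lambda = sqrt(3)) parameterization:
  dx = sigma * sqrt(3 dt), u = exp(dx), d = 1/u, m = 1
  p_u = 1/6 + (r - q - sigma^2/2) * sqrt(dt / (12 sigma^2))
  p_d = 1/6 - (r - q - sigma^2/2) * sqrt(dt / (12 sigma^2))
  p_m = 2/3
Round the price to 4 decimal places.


dt = T/N = 0.166667; dx = sigma*sqrt(3*dt) = 0.091924
u = exp(dx) = 1.096281; d = 1/u = 0.912175
p_u = 0.220652, p_m = 0.666667, p_d = 0.112682
Discount per step: exp(-r*dt) = 0.988731
Stock lattice S(k, j) with j the centered position index:
  k=0: S(0,+0) = 109.5100
  k=1: S(1,-1) = 99.8922; S(1,+0) = 109.5100; S(1,+1) = 120.0538
  k=2: S(2,-2) = 91.1192; S(2,-1) = 99.8922; S(2,+0) = 109.5100; S(2,+1) = 120.0538; S(2,+2) = 131.6127
  k=3: S(3,-3) = 83.1166; S(3,-2) = 91.1192; S(3,-1) = 99.8922; S(3,+0) = 109.5100; S(3,+1) = 120.0538; S(3,+2) = 131.6127; S(3,+3) = 144.2846
Terminal payoffs V(N, j) = max(K - S_T, 0):
  V(3,-3) = 17.823418; V(3,-2) = 9.820839; V(3,-1) = 1.047762; V(3,+0) = 0.000000; V(3,+1) = 0.000000; V(3,+2) = 0.000000; V(3,+3) = 0.000000
Backward induction: V(k, j) = exp(-r*dt) * [p_u * V(k+1, j+1) + p_m * V(k+1, j) + p_d * V(k+1, j-1)]
  V(2,-2) = exp(-r*dt) * [p_u*1.047762 + p_m*9.820839 + p_d*17.823418] = 8.687770
  V(2,-1) = exp(-r*dt) * [p_u*0.000000 + p_m*1.047762 + p_d*9.820839] = 1.784795
  V(2,+0) = exp(-r*dt) * [p_u*0.000000 + p_m*0.000000 + p_d*1.047762] = 0.116733
  V(2,+1) = exp(-r*dt) * [p_u*0.000000 + p_m*0.000000 + p_d*0.000000] = 0.000000
  V(2,+2) = exp(-r*dt) * [p_u*0.000000 + p_m*0.000000 + p_d*0.000000] = 0.000000
  V(1,-1) = exp(-r*dt) * [p_u*0.116733 + p_m*1.784795 + p_d*8.687770] = 2.169842
  V(1,+0) = exp(-r*dt) * [p_u*0.000000 + p_m*0.116733 + p_d*1.784795] = 0.275793
  V(1,+1) = exp(-r*dt) * [p_u*0.000000 + p_m*0.000000 + p_d*0.116733] = 0.013005
  V(0,+0) = exp(-r*dt) * [p_u*0.013005 + p_m*0.275793 + p_d*2.169842] = 0.426373

Answer: Price = V(0,0) = 0.4264


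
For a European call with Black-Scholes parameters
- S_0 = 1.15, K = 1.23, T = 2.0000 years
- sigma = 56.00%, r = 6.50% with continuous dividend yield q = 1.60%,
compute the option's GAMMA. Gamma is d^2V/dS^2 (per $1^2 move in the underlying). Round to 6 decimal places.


Answer: Gamma = 0.385975

Derivation:
d1 = 0.4348047239; d2 = -0.3571548711
phi(d1) = 0.3629587429; exp(-qT) = 0.9685065821; exp(-rT) = 0.8780954309
Gamma = exp(-qT) * phi(d1) / (S * sigma * sqrt(T)) = 0.9685065821 * 0.3629587429 / (1.1500 * 0.5600 * 1.4142135624) = 0.385975


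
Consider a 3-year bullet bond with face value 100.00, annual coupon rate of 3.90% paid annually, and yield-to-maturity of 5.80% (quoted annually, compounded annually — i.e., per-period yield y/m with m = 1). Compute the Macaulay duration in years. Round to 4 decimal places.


Answer: Macaulay duration = 2.8856 years

Derivation:
Coupon per period c = face * coupon_rate / m = 3.900000
Periods per year m = 1; per-period yield y/m = 0.058000
Number of cashflows N = 3
Cashflows (t years, CF_t, discount factor 1/(1+y/m)^(m*t), PV):
  t = 1.0000: CF_t = 3.900000, DF = 0.945180, PV = 3.686200
  t = 2.0000: CF_t = 3.900000, DF = 0.893364, PV = 3.484121
  t = 3.0000: CF_t = 103.900000, DF = 0.844390, PV = 87.732104
Price P = sum_t PV_t = 94.902426
Macaulay numerator sum_t t * PV_t:
  t * PV_t at t = 1.0000: 3.686200
  t * PV_t at t = 2.0000: 6.968243
  t * PV_t at t = 3.0000: 263.196312
Macaulay duration D = (sum_t t * PV_t) / P = 273.850755 / 94.902426 = 2.885603


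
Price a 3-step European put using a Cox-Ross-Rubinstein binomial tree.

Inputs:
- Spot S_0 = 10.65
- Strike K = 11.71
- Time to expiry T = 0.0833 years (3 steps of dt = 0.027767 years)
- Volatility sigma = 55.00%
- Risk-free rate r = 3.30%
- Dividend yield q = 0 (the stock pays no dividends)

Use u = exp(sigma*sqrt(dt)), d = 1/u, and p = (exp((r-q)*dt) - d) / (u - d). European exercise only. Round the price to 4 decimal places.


Answer: Price = V(0,0) = 1.2860

Derivation:
dt = T/N = 0.027767
u = exp(sigma*sqrt(dt)) = 1.095979; d = 1/u = 0.912426
p = (exp((r-q)*dt) - d) / (u - d) = 0.482098
Discount per step: exp(-r*dt) = 0.999084
Stock lattice S(k, i) with i counting down-moves:
  k=0: S(0,0) = 10.6500
  k=1: S(1,0) = 11.6722; S(1,1) = 9.7173
  k=2: S(2,0) = 12.7925; S(2,1) = 10.6500; S(2,2) = 8.8664
  k=3: S(3,0) = 14.0203; S(3,1) = 11.6722; S(3,2) = 9.7173; S(3,3) = 8.0899
Terminal payoffs V(N, i) = max(K - S_T, 0):
  V(3,0) = 0.000000; V(3,1) = 0.037820; V(3,2) = 1.992663; V(3,3) = 3.620112
Backward induction: V(k, i) = exp(-r*dt) * [p * V(k+1, i) + (1-p) * V(k+1, i+1)].
  V(2,0) = exp(-r*dt) * [p*0.000000 + (1-p)*0.037820] = 0.019569
  V(2,1) = exp(-r*dt) * [p*0.037820 + (1-p)*1.992663] = 1.049275
  V(2,2) = exp(-r*dt) * [p*1.992663 + (1-p)*3.620112] = 2.832925
  V(1,0) = exp(-r*dt) * [p*0.019569 + (1-p)*1.049275] = 0.552349
  V(1,1) = exp(-r*dt) * [p*1.049275 + (1-p)*2.832925] = 1.971223
  V(0,0) = exp(-r*dt) * [p*0.552349 + (1-p)*1.971223] = 1.286008
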